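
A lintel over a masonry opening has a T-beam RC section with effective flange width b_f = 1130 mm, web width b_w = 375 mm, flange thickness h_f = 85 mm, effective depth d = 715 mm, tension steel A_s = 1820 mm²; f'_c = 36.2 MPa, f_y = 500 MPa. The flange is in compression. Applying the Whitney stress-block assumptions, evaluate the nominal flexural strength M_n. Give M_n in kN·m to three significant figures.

M_n ≈ 639 kN·m

Tension: T = A_s f_y = 1820 × 500 = 910000 N.
Try a within the flange: a = T/(0.85 f'_c b_f) = 910000/(0.85 × 36.2 × 1130) = 26.17 mm.
Since a = 26.17 ≤ h_f = 85 mm, the stress block lies entirely in the flange; analyse as a rectangular beam of width b_f.
M_n = T(d − a/2) = 910000 × (715 − 13.085) = 638.74 × 10⁶ N·mm.
M_n = 638.74 kN·m.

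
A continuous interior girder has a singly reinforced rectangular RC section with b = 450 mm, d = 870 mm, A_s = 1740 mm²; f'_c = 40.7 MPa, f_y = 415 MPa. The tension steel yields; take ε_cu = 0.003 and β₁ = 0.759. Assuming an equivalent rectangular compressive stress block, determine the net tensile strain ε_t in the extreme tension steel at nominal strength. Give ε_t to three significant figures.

ε_t ≈ 0.0397

a = A_s f_y/(0.85 f'_c b) = 46.38 mm.
β₁ = 0.759, so c = a/β₁ = 46.38/0.759 = 61.11 mm.
From the linear strain diagram with ε_cu = 0.003: ε_t = 0.003 (d − c)/c = 0.003 × (870 − 61.11)/61.11 = 0.0397.
Since ε_t ≥ 0.005, the section is tension-controlled.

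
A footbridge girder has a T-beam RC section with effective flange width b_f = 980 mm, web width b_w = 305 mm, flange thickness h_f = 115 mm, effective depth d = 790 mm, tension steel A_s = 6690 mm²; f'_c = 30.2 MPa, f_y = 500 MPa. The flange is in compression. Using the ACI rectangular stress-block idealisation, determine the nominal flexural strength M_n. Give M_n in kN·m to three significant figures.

Tension: T = A_s f_y = 6690 × 500 = 3345000 N.
Try a within the flange: a = T/(0.85 f'_c b_f) = 3345000/(0.85 × 30.2 × 980) = 132.97 mm.
a = 132.97 > h_f = 115 mm: the block extends into the web. Split into flange-overhang and web parts.
C_f = 0.85 f'_c (b_f − b_w) h_f = 0.85 × 30.2 × (980 − 305) × 115 = 1992634 N.
Remaining web compression depth: a_w = (T − C_f)/(0.85 f'_c b_w) = (3345000 − 1992634)/(0.85 × 30.2 × 305) = 172.73 mm.
M_n = C_f(d − h_f/2) + (T − C_f)(d − a_w/2) = 1992634 × (790 − 57.5) + 1352366 × (790 − 86.365) = 1459.60 + 951.57 = 2411.17 × 10⁶ N·mm.
M_n = 2411.17 kN·m.

M_n ≈ 2410 kN·m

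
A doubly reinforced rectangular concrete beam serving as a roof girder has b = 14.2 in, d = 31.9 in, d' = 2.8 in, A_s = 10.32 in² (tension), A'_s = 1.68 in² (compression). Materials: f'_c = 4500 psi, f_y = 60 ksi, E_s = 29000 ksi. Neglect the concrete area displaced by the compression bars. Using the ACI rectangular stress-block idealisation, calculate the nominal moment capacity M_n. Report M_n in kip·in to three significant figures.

Assume both steels yield.
a = (A_s − A'_s) f_y/(0.85 f'_c b) = (10.32 − 1.68) × 60/(0.85 × 4.5 × 14.2) = 9.544 in.
c = a/β₁ = 9.544/0.825 = 11.568 in; ε'_s = 0.003(c − d')/c = 0.0023 ≥ ε_y = 0.0021, so the compression steel yields.
M_n = (A_s − A'_s) f_y (d − a/2) + A'_s f_y (d − d') = 518.4 × (31.9 − 4.772) + 100.8 × (31.9 − 2.8) = 14063.2 + 2933.3 = 16996.5 kip·in.

M_n ≈ 17000 kip·in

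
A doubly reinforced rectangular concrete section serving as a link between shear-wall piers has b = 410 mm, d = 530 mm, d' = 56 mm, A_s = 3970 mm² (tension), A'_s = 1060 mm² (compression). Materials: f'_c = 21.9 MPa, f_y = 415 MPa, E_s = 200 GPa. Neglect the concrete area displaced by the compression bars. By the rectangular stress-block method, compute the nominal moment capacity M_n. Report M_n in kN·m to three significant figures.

Assume both tension and compression steel yield.
Net tension couple steel: A_s − A'_s = 2910 mm².
a = (A_s − A'_s) f_y / (0.85 f'_c b) = 1207650/(0.85 × 21.9 × 410) = 158.23 mm.
c = a/β₁ = 158.23/0.85 = 186.15 mm; ε'_s = 0.003(c − d')/c = 0.0021 ≥ f_y/E_s = 0.0021, so compression steel does yield.
M_n = (A_s − A'_s) f_y (d − a/2) + A'_s f_y (d − d') = [1207650 × (530 − 79.115) + 439900 × (530 − 56)] × 10⁻⁶ = 544.51 + 208.51 = 753.02 kN·m.

M_n ≈ 753 kN·m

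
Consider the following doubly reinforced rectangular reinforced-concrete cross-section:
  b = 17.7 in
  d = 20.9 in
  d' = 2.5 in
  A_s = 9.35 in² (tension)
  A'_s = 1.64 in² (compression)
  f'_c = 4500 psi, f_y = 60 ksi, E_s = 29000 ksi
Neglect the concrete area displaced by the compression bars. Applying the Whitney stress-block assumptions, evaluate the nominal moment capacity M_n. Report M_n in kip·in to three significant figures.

M_n ≈ 9900 kip·in

Assume both steels yield.
a = (A_s − A'_s) f_y/(0.85 f'_c b) = (9.35 − 1.64) × 60/(0.85 × 4.5 × 17.7) = 6.833 in.
c = a/β₁ = 6.833/0.825 = 8.282 in; ε'_s = 0.003(c − d')/c = 0.0021 ≥ ε_y = 0.0021, so the compression steel yields.
M_n = (A_s − A'_s) f_y (d − a/2) + A'_s f_y (d − d') = 462.6 × (20.9 − 3.4165) + 98.4 × (20.9 − 2.5) = 8087.9 + 1810.6 = 9898.5 kip·in.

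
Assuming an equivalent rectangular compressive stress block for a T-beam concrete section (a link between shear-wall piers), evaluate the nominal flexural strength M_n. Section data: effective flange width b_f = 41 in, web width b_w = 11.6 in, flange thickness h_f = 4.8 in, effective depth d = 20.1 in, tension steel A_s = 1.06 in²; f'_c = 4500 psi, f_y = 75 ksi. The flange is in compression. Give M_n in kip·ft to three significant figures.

M_n ≈ 131 kip·ft

Tension: T = A_s f_y = 1.06 × 75 = 79.5 kips.
Try a within the flange: a = T/(0.85 f'_c b_f) = 79.5/(0.85 × 4.5 × 41) = 0.507 in.
Since a = 0.507 ≤ h_f = 4.8 in, the stress block lies entirely in the flange; analyse as a rectangular beam of width b_f.
M_n = T(d − a/2) = 79.5 × (20.1 − 0.2535) = 1577.8 kip·in.
M_n = 1577.8/12 = 131.48 kip·ft.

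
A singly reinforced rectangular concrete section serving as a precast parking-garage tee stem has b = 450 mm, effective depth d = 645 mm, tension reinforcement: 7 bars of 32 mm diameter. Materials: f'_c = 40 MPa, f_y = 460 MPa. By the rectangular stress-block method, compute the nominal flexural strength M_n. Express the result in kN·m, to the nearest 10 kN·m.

A_s = 7 × 804 = 5628 mm².
T = A_s f_y = 5628 × 460 = 2588880 N = 2588.88 kN.
From C = T: a = T/(0.85 f'_c b) = 2588880/(0.85 × 40 × 450) = 169.21 mm.
M_n = T(d − a/2) = 2588.88 kN × (645 − 84.605) mm = 1450.80 kN·m.

M_n ≈ 1450 kN·m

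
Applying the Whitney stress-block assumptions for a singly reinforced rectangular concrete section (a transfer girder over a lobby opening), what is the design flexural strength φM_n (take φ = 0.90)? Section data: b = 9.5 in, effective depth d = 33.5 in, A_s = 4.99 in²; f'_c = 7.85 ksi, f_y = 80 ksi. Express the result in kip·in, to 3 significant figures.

φM_n ≈ 10900 kip·in

T = A_s f_y = 4.99 × 80 = 399.2 kips.
a = T/(0.85 f'_c b) = 399.2/(0.85 × 7.85 × 9.5) = 6.298 in.
M_n = T(d − a/2) = 399.2 × (33.5 − 3.149) = 12116.1 kip·in.
φM_n = 0.90 × 12116.1 = 10904.5 kip·in.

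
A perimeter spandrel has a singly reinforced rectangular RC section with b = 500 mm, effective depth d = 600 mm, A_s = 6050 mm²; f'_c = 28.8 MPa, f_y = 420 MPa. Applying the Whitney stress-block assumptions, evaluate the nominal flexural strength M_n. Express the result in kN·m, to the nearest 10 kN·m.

M_n ≈ 1260 kN·m

T = A_s f_y = 6050 × 420 = 2541000 N = 2541 kN.
From C = T: a = T/(0.85 f'_c b) = 2541000/(0.85 × 28.8 × 500) = 207.60 mm.
M_n = T(d − a/2) = 2541 kN × (600 − 103.8) mm = 1260.84 kN·m.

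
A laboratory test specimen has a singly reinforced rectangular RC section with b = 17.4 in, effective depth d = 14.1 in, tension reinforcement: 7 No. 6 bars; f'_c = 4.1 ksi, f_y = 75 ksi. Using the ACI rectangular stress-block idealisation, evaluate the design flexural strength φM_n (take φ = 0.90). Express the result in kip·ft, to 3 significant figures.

A_s = 7 × 0.44 = 3.08 in².
T = A_s f_y = 3.08 × 75 = 231 kips.
a = T/(0.85 f'_c b) = 231/(0.85 × 4.1 × 17.4) = 3.809 in.
M_n = T(d − a/2) = 231 × (14.1 − 1.9045) = 2817.2 kip·in = 2817.2/12 = 234.77 kip·ft.
φM_n = 0.90 × 234.77 = 211.29 kip·ft.

φM_n ≈ 211 kip·ft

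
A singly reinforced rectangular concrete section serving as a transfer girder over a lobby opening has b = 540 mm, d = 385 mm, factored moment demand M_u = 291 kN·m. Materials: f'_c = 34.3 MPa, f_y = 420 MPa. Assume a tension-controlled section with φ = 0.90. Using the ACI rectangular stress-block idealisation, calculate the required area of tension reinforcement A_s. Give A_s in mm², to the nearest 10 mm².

M_n = M_u/φ = 291/0.90 = 323.333 kN·m.
With M_n = 0.85 f'_c a b (d − a/2), solve the quadratic for a:
a = d − √(d² − 2M_n/(0.85 f'_c b)) = 385 − √(385² − 2 × 323.333×10⁶/(0.85 × 34.3 × 540)) = 57.66 mm.
A_s = 0.85 f'_c a b / f_y = 0.85 × 34.3 × 57.66 × 540 / 420 = 2161.4 mm².

A_s ≈ 2160 mm²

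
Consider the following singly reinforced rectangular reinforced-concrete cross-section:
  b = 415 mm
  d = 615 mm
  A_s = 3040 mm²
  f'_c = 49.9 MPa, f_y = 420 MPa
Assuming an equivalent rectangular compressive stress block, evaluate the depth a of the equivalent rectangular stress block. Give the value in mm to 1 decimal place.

a ≈ 72.5 mm

T = A_s f_y = 3040 × 420 = 1276800 N = 1276.8 kN.
Setting C = 0.85 f'_c a b equal to T: a = 1276800/(0.85 × 49.9 × 415) = 72.5 mm.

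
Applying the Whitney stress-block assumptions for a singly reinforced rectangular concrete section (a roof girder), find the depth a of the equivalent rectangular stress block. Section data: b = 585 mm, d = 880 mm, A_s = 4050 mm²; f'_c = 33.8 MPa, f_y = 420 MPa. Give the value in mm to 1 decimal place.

a ≈ 101.2 mm

T = A_s f_y = 4050 × 420 = 1701000 N = 1701 kN.
Setting C = 0.85 f'_c a b equal to T: a = 1701000/(0.85 × 33.8 × 585) = 101.2 mm.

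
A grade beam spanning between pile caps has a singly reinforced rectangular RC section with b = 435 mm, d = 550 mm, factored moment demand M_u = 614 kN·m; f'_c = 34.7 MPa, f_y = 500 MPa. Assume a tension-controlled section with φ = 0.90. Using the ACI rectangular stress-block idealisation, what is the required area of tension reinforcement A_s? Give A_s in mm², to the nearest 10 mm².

A_s ≈ 2750 mm²

M_n = M_u/φ = 614/0.90 = 682.222 kN·m.
With M_n = 0.85 f'_c a b (d − a/2), solve the quadratic for a:
a = d − √(d² − 2M_n/(0.85 f'_c b)) = 550 − √(550² − 2 × 682.222×10⁶/(0.85 × 34.7 × 435)) = 107.11 mm.
A_s = 0.85 f'_c a b / f_y = 0.85 × 34.7 × 107.11 × 435 / 500 = 2748.5 mm².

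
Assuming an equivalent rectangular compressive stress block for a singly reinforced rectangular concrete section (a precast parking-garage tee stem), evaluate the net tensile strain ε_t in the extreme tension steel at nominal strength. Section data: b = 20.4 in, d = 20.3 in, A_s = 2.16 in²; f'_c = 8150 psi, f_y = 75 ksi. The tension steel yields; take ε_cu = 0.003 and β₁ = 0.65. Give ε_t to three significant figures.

ε_t ≈ 0.0315

a = A_s f_y/(0.85 f'_c b) = 1.146 in.
β₁ = 0.65, so c = a/β₁ = 1.146/0.65 = 1.763 in.
From the linear strain diagram with ε_cu = 0.003: ε_t = 0.003 (d − c)/c = 0.003 × (20.3 − 1.763)/1.763 = 0.0315.
Since ε_t ≥ 0.005, the section is tension-controlled.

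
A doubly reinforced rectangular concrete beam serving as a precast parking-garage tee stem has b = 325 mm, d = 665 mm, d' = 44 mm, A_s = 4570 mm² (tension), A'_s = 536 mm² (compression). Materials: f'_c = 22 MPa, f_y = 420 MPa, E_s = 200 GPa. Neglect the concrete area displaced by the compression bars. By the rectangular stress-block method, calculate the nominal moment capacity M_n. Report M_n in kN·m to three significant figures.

Assume both tension and compression steel yield.
Net tension couple steel: A_s − A'_s = 4034 mm².
a = (A_s − A'_s) f_y / (0.85 f'_c b) = 1694280/(0.85 × 22 × 325) = 278.78 mm.
c = a/β₁ = 278.78/0.85 = 327.98 mm; ε'_s = 0.003(c − d')/c = 0.0026 ≥ f_y/E_s = 0.0021, so compression steel does yield.
M_n = (A_s − A'_s) f_y (d − a/2) + A'_s f_y (d − d') = [1694280 × (665 − 139.39) + 225120 × (665 − 44)] × 10⁻⁶ = 890.53 + 139.80 = 1030.33 kN·m.

M_n ≈ 1030 kN·m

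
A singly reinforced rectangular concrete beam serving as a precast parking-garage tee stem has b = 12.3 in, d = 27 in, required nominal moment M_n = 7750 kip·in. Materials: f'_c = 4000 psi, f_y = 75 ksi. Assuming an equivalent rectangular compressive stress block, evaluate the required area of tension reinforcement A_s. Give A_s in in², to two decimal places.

A_s ≈ 4.50 in²

From M_n = 0.85 f'_c a b (d − a/2):
a = d − √(d² − 2M_n/(0.85 f'_c b)) = 27 − √(27² − 2 × 7750/(0.85 × 4 × 12.3)) = 8.069 in.
A_s = 0.85 f'_c a b / f_y = 0.85 × 4 × 8.069 × 12.3 / 75 = 4.499 in².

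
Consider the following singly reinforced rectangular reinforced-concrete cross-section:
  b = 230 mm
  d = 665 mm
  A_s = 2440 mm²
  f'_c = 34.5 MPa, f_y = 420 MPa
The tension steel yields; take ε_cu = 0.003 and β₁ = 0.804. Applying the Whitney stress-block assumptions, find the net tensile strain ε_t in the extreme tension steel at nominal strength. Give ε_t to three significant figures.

a = A_s f_y/(0.85 f'_c b) = 151.94 mm.
β₁ = 0.804, so c = a/β₁ = 151.94/0.804 = 188.98 mm.
From the linear strain diagram with ε_cu = 0.003: ε_t = 0.003 (d − c)/c = 0.003 × (665 − 188.98)/188.98 = 0.00756.
Since ε_t ≥ 0.005, the section is tension-controlled.

ε_t ≈ 0.00756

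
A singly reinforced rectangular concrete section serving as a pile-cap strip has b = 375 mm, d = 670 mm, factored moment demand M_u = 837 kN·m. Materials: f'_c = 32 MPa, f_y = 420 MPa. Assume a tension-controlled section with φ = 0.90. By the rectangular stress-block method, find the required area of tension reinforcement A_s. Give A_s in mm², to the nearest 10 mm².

M_n = M_u/φ = 837/0.90 = 930 kN·m.
With M_n = 0.85 f'_c a b (d − a/2), solve the quadratic for a:
a = d − √(d² − 2M_n/(0.85 f'_c b)) = 670 − √(670² − 2 × 930×10⁶/(0.85 × 32 × 375)) = 153.72 mm.
A_s = 0.85 f'_c a b / f_y = 0.85 × 32 × 153.72 × 375 / 420 = 3733.2 mm².

A_s ≈ 3730 mm²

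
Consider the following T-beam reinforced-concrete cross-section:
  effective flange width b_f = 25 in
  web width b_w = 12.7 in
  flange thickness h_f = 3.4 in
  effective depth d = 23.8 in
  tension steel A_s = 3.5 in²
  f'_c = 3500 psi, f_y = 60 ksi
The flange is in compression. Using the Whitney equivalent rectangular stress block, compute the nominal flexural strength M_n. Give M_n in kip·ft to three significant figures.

Tension: T = A_s f_y = 3.5 × 60 = 210 kips.
Try a within the flange: a = T/(0.85 f'_c b_f) = 210/(0.85 × 3.5 × 25) = 2.824 in.
Since a = 2.824 ≤ h_f = 3.4 in, the stress block lies entirely in the flange; analyse as a rectangular beam of width b_f.
M_n = T(d − a/2) = 210 × (23.8 − 1.412) = 4701.5 kip·in.
M_n = 4701.5/12 = 391.79 kip·ft.

M_n ≈ 392 kip·ft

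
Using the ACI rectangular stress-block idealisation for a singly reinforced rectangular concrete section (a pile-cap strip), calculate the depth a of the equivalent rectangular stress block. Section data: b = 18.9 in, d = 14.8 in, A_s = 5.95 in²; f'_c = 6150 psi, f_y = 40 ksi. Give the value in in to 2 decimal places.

a ≈ 2.41 in

T = A_s f_y = 5.95 × 40 = 238 kips.
a = T/(0.85 f'_c b) = 238/(0.85 × 6.15 × 18.9) = 2.41 in.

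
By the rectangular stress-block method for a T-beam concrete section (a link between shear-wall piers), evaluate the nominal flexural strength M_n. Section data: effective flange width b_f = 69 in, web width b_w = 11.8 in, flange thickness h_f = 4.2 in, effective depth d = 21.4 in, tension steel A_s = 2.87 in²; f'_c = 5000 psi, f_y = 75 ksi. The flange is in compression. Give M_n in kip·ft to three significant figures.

M_n ≈ 377 kip·ft

Tension: T = A_s f_y = 2.87 × 75 = 215.25 kips.
Try a within the flange: a = T/(0.85 f'_c b_f) = 215.25/(0.85 × 5 × 69) = 0.734 in.
Since a = 0.734 ≤ h_f = 4.2 in, the stress block lies entirely in the flange; analyse as a rectangular beam of width b_f.
M_n = T(d − a/2) = 215.25 × (21.4 − 0.367) = 4527.4 kip·in.
M_n = 4527.4/12 = 377.28 kip·ft.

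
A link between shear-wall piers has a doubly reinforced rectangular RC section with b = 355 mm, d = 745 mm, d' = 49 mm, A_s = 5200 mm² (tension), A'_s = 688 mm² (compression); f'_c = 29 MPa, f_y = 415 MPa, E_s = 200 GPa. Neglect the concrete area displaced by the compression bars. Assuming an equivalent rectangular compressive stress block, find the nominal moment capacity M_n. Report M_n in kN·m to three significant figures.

Assume both tension and compression steel yield.
Net tension couple steel: A_s − A'_s = 4512 mm².
a = (A_s − A'_s) f_y / (0.85 f'_c b) = 1872480/(0.85 × 29 × 355) = 213.98 mm.
c = a/β₁ = 213.98/0.843 = 253.83 mm; ε'_s = 0.003(c − d')/c = 0.0024 ≥ f_y/E_s = 0.0021, so compression steel does yield.
M_n = (A_s − A'_s) f_y (d − a/2) + A'_s f_y (d − d') = [1872480 × (745 − 106.99) + 285520 × (745 − 49)] × 10⁻⁶ = 1194.66 + 198.72 = 1393.38 kN·m.

M_n ≈ 1390 kN·m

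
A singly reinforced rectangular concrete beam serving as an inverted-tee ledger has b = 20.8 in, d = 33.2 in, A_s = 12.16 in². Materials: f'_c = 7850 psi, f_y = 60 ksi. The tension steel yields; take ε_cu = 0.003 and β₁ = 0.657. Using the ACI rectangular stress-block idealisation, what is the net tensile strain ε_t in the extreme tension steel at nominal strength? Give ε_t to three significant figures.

a = A_s f_y/(0.85 f'_c b) = 5.257 in.
β₁ = 0.657, so c = a/β₁ = 5.257/0.657 = 8.002 in.
From the linear strain diagram with ε_cu = 0.003: ε_t = 0.003 (d − c)/c = 0.003 × (33.2 − 8.002)/8.002 = 0.00945.
Since ε_t ≥ 0.005, the section is tension-controlled.

ε_t ≈ 0.00945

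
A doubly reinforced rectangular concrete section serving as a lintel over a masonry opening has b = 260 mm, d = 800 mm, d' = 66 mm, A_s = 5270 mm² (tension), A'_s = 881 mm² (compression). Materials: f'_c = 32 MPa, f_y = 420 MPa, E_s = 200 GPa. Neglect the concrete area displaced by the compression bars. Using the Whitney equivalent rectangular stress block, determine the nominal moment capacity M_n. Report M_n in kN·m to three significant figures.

Assume both tension and compression steel yield.
Net tension couple steel: A_s − A'_s = 4389 mm².
a = (A_s − A'_s) f_y / (0.85 f'_c b) = 1843380/(0.85 × 32 × 260) = 260.66 mm.
c = a/β₁ = 260.66/0.821 = 317.49 mm; ε'_s = 0.003(c − d')/c = 0.0024 ≥ f_y/E_s = 0.0021, so compression steel does yield.
M_n = (A_s − A'_s) f_y (d − a/2) + A'_s f_y (d − d') = [1843380 × (800 − 130.33) + 370020 × (800 − 66)] × 10⁻⁶ = 1234.46 + 271.59 = 1506.05 kN·m.

M_n ≈ 1510 kN·m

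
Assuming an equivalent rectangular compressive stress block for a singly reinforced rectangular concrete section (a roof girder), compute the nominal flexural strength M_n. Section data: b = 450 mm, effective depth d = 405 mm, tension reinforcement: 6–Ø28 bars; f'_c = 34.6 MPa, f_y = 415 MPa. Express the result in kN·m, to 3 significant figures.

A_s = 6 × 616 = 3696 mm².
T = A_s f_y = 3696 × 415 = 1533840 N = 1533.84 kN.
From C = T: a = T/(0.85 f'_c b) = 1533840/(0.85 × 34.6 × 450) = 115.90 mm.
M_n = T(d − a/2) = 1533.84 kN × (405 − 57.95) mm = 532.32 kN·m.

M_n ≈ 532 kN·m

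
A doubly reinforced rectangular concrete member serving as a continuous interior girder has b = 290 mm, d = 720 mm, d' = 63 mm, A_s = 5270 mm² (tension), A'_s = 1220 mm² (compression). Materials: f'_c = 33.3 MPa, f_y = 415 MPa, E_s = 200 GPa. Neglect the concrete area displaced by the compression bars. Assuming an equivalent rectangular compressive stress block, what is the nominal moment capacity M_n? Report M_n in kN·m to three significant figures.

M_n ≈ 1370 kN·m

Assume both tension and compression steel yield.
Net tension couple steel: A_s − A'_s = 4050 mm².
a = (A_s − A'_s) f_y / (0.85 f'_c b) = 1680750/(0.85 × 33.3 × 290) = 204.76 mm.
c = a/β₁ = 204.76/0.812 = 252.17 mm; ε'_s = 0.003(c − d')/c = 0.0023 ≥ f_y/E_s = 0.0021, so compression steel does yield.
M_n = (A_s − A'_s) f_y (d − a/2) + A'_s f_y (d − d') = [1680750 × (720 − 102.38) + 506300 × (720 − 63)] × 10⁻⁶ = 1038.06 + 332.64 = 1370.70 kN·m.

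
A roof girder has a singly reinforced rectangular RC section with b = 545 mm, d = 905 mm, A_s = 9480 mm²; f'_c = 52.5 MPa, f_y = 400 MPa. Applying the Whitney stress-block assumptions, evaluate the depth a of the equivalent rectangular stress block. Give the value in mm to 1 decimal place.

T = A_s f_y = 9480 × 400 = 3792000 N = 3792 kN.
Setting C = 0.85 f'_c a b equal to T: a = 3792000/(0.85 × 52.5 × 545) = 155.9 mm.

a ≈ 155.9 mm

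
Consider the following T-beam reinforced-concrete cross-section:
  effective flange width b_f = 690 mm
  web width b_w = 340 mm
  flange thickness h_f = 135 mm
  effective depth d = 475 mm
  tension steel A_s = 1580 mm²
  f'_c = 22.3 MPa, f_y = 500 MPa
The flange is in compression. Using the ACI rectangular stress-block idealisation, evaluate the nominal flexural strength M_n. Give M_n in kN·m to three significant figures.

M_n ≈ 351 kN·m

Tension: T = A_s f_y = 1580 × 500 = 790000 N.
Try a within the flange: a = T/(0.85 f'_c b_f) = 790000/(0.85 × 22.3 × 690) = 60.40 mm.
Since a = 60.40 ≤ h_f = 135 mm, the stress block lies entirely in the flange; analyse as a rectangular beam of width b_f.
M_n = T(d − a/2) = 790000 × (475 − 30.2) = 351.39 × 10⁶ N·mm.
M_n = 351.39 kN·m.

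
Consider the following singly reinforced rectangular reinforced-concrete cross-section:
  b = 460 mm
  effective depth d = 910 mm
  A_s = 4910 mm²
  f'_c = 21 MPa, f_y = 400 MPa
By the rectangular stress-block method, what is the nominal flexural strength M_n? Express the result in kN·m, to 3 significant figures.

M_n ≈ 1550 kN·m

T = A_s f_y = 4910 × 400 = 1964000 N = 1964 kN.
From C = T: a = T/(0.85 f'_c b) = 1964000/(0.85 × 21 × 460) = 239.19 mm.
M_n = T(d − a/2) = 1964 kN × (910 − 119.595) mm = 1552.36 kN·m.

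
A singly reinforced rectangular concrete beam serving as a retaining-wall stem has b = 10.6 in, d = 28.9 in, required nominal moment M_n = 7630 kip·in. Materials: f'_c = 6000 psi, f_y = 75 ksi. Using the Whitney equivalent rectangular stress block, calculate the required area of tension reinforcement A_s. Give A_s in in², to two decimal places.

From M_n = 0.85 f'_c a b (d − a/2):
a = d − √(d² − 2M_n/(0.85 f'_c b)) = 28.9 − √(28.9² − 2 × 7630/(0.85 × 6 × 10.6)) = 5.386 in.
A_s = 0.85 f'_c a b / f_y = 0.85 × 6 × 5.386 × 10.6 / 75 = 3.882 in².

A_s ≈ 3.88 in²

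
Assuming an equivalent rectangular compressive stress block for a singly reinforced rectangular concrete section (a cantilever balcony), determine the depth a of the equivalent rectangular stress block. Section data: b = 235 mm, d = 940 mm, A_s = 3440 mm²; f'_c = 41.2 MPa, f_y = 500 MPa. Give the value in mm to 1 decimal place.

T = A_s f_y = 3440 × 500 = 1720000 N = 1720 kN.
Setting C = 0.85 f'_c a b equal to T: a = 1720000/(0.85 × 41.2 × 235) = 209.0 mm.

a ≈ 209.0 mm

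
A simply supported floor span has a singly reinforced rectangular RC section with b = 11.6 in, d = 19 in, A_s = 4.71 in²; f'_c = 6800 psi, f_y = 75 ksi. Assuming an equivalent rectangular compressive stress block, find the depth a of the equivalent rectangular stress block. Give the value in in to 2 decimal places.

a ≈ 5.27 in

T = A_s f_y = 4.71 × 75 = 353.25 kips.
a = T/(0.85 f'_c b) = 353.25/(0.85 × 6.8 × 11.6) = 5.27 in.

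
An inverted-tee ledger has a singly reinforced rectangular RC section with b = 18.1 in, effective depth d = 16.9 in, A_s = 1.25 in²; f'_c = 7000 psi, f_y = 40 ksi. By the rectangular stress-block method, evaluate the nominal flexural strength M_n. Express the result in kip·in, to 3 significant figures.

M_n ≈ 833 kip·in

T = A_s f_y = 1.25 × 40 = 50 kips.
a = T/(0.85 f'_c b) = 50/(0.85 × 7 × 18.1) = 0.464 in.
M_n = T(d − a/2) = 50 × (16.9 − 0.232) = 833.4 kip·in.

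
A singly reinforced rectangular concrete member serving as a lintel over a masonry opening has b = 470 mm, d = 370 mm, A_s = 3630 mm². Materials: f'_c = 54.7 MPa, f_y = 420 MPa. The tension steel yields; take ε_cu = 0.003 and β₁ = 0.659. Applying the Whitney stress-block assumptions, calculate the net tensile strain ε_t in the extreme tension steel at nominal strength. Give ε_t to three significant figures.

ε_t ≈ 0.00748

a = A_s f_y/(0.85 f'_c b) = 69.77 mm.
β₁ = 0.659, so c = a/β₁ = 69.77/0.659 = 105.87 mm.
From the linear strain diagram with ε_cu = 0.003: ε_t = 0.003 (d − c)/c = 0.003 × (370 − 105.87)/105.87 = 0.00748.
Since ε_t ≥ 0.005, the section is tension-controlled.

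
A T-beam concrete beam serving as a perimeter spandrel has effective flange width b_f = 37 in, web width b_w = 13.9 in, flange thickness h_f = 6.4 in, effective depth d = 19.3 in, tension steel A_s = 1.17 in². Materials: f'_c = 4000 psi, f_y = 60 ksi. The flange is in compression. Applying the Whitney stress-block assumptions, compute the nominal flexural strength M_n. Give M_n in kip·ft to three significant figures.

M_n ≈ 111 kip·ft

Tension: T = A_s f_y = 1.17 × 60 = 70.2 kips.
Try a within the flange: a = T/(0.85 f'_c b_f) = 70.2/(0.85 × 4 × 37) = 0.558 in.
Since a = 0.558 ≤ h_f = 6.4 in, the stress block lies entirely in the flange; analyse as a rectangular beam of width b_f.
M_n = T(d − a/2) = 70.2 × (19.3 − 0.279) = 1335.3 kip·in.
M_n = 1335.3/12 = 111.28 kip·ft.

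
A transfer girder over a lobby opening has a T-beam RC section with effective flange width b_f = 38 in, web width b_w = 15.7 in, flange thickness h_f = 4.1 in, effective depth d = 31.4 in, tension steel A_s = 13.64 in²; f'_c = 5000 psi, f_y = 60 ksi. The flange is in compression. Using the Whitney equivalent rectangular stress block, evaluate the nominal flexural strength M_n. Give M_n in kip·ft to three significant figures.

Tension: T = A_s f_y = 13.64 × 60 = 818.4 kips.
Try a within the flange: a = T/(0.85 f'_c b_f) = 818.4/(0.85 × 5 × 38) = 5.067 in.
a = 5.067 > h_f = 4.1 in: the block extends into the web. Split into flange-overhang and web parts.
C_f = 0.85 f'_c (b_f − b_w) h_f = 0.85 × 5 × (38 − 15.7) × 4.1 = 388.6 kips.
Remaining web compression depth: a_w = (T − C_f)/(0.85 f'_c b_w) = (818.4 − 388.6)/(0.85 × 5 × 15.7) = 6.441 in.
M_n = C_f(d − h_f/2) + (T − C_f)(d − a_w/2) = 388.6 × (31.4 − 2.05) + 429.8 × (31.4 − 3.2205) = 11405.4 + 12111.5 = 23516.9 kip·in.
M_n = 23516.9/12 = 1959.74 kip·ft.

M_n ≈ 1960 kip·ft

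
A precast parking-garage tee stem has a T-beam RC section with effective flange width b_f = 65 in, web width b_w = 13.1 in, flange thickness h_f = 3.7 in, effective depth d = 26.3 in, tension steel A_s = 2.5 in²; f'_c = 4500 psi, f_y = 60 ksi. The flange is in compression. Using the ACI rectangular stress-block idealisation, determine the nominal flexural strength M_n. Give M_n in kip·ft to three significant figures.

Tension: T = A_s f_y = 2.5 × 60 = 150 kips.
Try a within the flange: a = T/(0.85 f'_c b_f) = 150/(0.85 × 4.5 × 65) = 0.603 in.
Since a = 0.603 ≤ h_f = 3.7 in, the stress block lies entirely in the flange; analyse as a rectangular beam of width b_f.
M_n = T(d − a/2) = 150 × (26.3 − 0.3015) = 3899.8 kip·in.
M_n = 3899.8/12 = 324.98 kip·ft.

M_n ≈ 325 kip·ft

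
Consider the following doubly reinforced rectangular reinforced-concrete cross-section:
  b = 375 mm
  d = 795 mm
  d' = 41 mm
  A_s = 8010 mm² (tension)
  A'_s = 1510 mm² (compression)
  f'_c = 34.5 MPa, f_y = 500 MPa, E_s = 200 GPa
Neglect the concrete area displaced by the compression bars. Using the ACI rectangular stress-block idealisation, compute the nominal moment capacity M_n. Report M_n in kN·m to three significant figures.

M_n ≈ 2670 kN·m

Assume both tension and compression steel yield.
Net tension couple steel: A_s − A'_s = 6500 mm².
a = (A_s − A'_s) f_y / (0.85 f'_c b) = 3250000/(0.85 × 34.5 × 375) = 295.54 mm.
c = a/β₁ = 295.54/0.804 = 367.59 mm; ε'_s = 0.003(c − d')/c = 0.0027 ≥ f_y/E_s = 0.0025, so compression steel does yield.
M_n = (A_s − A'_s) f_y (d − a/2) + A'_s f_y (d − d') = [3250000 × (795 − 147.77) + 755000 × (795 − 41)] × 10⁻⁶ = 2103.50 + 569.27 = 2672.77 kN·m.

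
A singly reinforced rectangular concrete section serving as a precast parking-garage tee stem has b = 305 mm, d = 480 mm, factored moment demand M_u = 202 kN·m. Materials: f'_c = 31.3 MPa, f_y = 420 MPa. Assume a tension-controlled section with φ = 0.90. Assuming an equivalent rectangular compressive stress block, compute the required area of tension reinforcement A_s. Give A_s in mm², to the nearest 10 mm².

A_s ≈ 1190 mm²

M_n = M_u/φ = 202/0.90 = 224.444 kN·m.
With M_n = 0.85 f'_c a b (d − a/2), solve the quadratic for a:
a = d − √(d² − 2M_n/(0.85 f'_c b)) = 480 − √(480² − 2 × 224.444×10⁶/(0.85 × 31.3 × 305)) = 61.57 mm.
A_s = 0.85 f'_c a b / f_y = 0.85 × 31.3 × 61.57 × 305 / 420 = 1189.6 mm².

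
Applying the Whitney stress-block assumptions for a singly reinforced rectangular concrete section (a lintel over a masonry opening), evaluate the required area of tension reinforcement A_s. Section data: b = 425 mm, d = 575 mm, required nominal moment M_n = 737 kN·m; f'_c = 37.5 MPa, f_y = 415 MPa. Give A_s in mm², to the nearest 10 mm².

With M_n = 0.85 f'_c a b (d − a/2), solve the quadratic for a:
a = d − √(d² − 2M_n/(0.85 f'_c b)) = 575 − √(575² − 2 × 737×10⁶/(0.85 × 37.5 × 425)) = 104.02 mm.
A_s = 0.85 f'_c a b / f_y = 0.85 × 37.5 × 104.02 × 425 / 415 = 3395.5 mm².

A_s ≈ 3400 mm²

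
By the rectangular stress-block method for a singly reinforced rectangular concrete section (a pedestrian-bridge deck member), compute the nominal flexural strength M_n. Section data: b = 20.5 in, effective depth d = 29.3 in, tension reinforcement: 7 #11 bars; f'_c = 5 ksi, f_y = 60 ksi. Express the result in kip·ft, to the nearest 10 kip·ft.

A_s = 7 × 1.56 = 10.92 in².
T = A_s f_y = 10.92 × 60 = 655.2 kips.
a = T/(0.85 f'_c b) = 655.2/(0.85 × 5 × 20.5) = 7.520 in.
M_n = T(d − a/2) = 655.2 × (29.3 − 3.76) = 16733.8 kip·in = 16733.8/12 = 1394.48 kip·ft.

M_n ≈ 1390 kip·ft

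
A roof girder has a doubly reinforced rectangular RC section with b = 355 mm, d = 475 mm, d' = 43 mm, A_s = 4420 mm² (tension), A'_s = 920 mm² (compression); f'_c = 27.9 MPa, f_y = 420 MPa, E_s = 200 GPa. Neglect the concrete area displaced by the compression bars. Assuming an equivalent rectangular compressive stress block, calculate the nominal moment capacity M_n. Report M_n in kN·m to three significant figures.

M_n ≈ 737 kN·m

Assume both tension and compression steel yield.
Net tension couple steel: A_s − A'_s = 3500 mm².
a = (A_s − A'_s) f_y / (0.85 f'_c b) = 1470000/(0.85 × 27.9 × 355) = 174.61 mm.
c = a/β₁ = 174.61/0.85 = 205.42 mm; ε'_s = 0.003(c − d')/c = 0.0024 ≥ f_y/E_s = 0.0021, so compression steel does yield.
M_n = (A_s − A'_s) f_y (d − a/2) + A'_s f_y (d − d') = [1470000 × (475 − 87.305) + 386400 × (475 − 43)] × 10⁻⁶ = 569.91 + 166.92 = 736.83 kN·m.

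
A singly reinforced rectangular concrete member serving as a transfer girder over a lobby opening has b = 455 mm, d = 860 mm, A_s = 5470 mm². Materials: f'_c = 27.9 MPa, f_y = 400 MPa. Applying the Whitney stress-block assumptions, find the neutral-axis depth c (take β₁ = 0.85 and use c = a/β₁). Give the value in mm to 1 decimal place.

T = A_s f_y = 5470 × 400 = 2188000 N = 2188 kN.
Setting C = 0.85 f'_c a b equal to T: a = 2188000/(0.85 × 27.9 × 455) = 202.774 mm.
With β₁ = 0.85, c = a/β₁ = 202.774/0.85 = 238.6 mm.

c ≈ 238.6 mm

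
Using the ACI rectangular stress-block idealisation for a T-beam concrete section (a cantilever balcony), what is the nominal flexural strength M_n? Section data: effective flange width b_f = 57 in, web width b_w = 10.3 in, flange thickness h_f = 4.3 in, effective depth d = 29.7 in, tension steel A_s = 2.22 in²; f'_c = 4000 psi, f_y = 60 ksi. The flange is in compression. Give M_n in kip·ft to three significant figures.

M_n ≈ 326 kip·ft

Tension: T = A_s f_y = 2.22 × 60 = 133.2 kips.
Try a within the flange: a = T/(0.85 f'_c b_f) = 133.2/(0.85 × 4 × 57) = 0.687 in.
Since a = 0.687 ≤ h_f = 4.3 in, the stress block lies entirely in the flange; analyse as a rectangular beam of width b_f.
M_n = T(d − a/2) = 133.2 × (29.7 − 0.3435) = 3910.3 kip·in.
M_n = 3910.3/12 = 325.86 kip·ft.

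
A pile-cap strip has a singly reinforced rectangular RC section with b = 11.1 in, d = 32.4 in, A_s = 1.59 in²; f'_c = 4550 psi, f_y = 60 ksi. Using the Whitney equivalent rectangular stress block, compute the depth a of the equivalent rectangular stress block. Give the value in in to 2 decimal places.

T = A_s f_y = 1.59 × 60 = 95.4 kips.
a = T/(0.85 f'_c b) = 95.4/(0.85 × 4.55 × 11.1) = 2.22 in.

a ≈ 2.22 in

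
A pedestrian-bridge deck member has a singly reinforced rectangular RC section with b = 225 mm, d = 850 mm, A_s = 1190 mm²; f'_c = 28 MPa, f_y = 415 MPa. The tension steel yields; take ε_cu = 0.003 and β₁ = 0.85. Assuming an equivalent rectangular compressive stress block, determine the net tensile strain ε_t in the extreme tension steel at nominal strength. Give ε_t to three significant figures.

ε_t ≈ 0.0205

a = A_s f_y/(0.85 f'_c b) = 92.22 mm.
β₁ = 0.85, so c = a/β₁ = 92.22/0.85 = 108.49 mm.
From the linear strain diagram with ε_cu = 0.003: ε_t = 0.003 (d − c)/c = 0.003 × (850 − 108.49)/108.49 = 0.0205.
Since ε_t ≥ 0.005, the section is tension-controlled.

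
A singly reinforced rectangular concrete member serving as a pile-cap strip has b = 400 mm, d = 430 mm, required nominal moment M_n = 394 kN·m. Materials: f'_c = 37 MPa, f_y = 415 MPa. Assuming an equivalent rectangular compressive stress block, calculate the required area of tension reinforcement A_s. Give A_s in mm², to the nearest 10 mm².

A_s ≈ 2440 mm²

With M_n = 0.85 f'_c a b (d − a/2), solve the quadratic for a:
a = d − √(d² − 2M_n/(0.85 f'_c b)) = 430 − √(430² − 2 × 394×10⁶/(0.85 × 37 × 400)) = 80.34 mm.
A_s = 0.85 f'_c a b / f_y = 0.85 × 37 × 80.34 × 400 / 415 = 2435.4 mm².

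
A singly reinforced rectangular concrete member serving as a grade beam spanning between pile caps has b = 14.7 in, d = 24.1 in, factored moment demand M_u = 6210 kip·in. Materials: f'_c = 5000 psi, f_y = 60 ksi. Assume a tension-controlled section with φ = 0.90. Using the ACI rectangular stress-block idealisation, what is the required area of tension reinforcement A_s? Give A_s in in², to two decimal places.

M_n = M_u/φ = 6210/0.90 = 6900 kip·in.
From M_n = 0.85 f'_c a b (d − a/2):
a = d − √(d² − 2M_n/(0.85 f'_c b)) = 24.1 − √(24.1² − 2 × 6900/(0.85 × 5 × 14.7)) = 5.128 in.
A_s = 0.85 f'_c a b / f_y = 0.85 × 5 × 5.128 × 14.7 / 60 = 5.340 in².

A_s ≈ 5.34 in²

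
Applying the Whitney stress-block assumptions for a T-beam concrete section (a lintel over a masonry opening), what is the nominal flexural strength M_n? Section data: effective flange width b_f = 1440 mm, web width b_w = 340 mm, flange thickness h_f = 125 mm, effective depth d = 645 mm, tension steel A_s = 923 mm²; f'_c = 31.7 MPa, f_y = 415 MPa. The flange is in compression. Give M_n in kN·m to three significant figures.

Tension: T = A_s f_y = 923 × 415 = 383045 N.
Try a within the flange: a = T/(0.85 f'_c b_f) = 383045/(0.85 × 31.7 × 1440) = 9.87 mm.
Since a = 9.87 ≤ h_f = 125 mm, the stress block lies entirely in the flange; analyse as a rectangular beam of width b_f.
M_n = T(d − a/2) = 383045 × (645 − 4.935) = 245.17 × 10⁶ N·mm.
M_n = 245.17 kN·m.

M_n ≈ 245 kN·m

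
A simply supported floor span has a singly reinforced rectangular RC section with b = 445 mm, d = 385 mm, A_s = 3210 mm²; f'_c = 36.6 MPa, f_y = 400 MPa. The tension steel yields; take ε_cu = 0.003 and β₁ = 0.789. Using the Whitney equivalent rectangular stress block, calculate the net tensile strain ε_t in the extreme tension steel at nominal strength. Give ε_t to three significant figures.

ε_t ≈ 0.00683

a = A_s f_y/(0.85 f'_c b) = 92.75 mm.
β₁ = 0.789, so c = a/β₁ = 92.75/0.789 = 117.55 mm.
From the linear strain diagram with ε_cu = 0.003: ε_t = 0.003 (d − c)/c = 0.003 × (385 − 117.55)/117.55 = 0.00683.
Since ε_t ≥ 0.005, the section is tension-controlled.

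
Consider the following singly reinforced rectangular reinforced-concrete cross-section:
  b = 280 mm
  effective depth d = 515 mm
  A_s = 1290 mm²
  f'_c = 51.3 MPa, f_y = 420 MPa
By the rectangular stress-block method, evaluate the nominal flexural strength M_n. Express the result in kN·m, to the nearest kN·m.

M_n ≈ 267 kN·m

T = A_s f_y = 1290 × 420 = 541800 N = 541.8 kN.
From C = T: a = T/(0.85 f'_c b) = 541800/(0.85 × 51.3 × 280) = 44.38 mm.
M_n = T(d − a/2) = 541.8 kN × (515 − 22.19) mm = 267.00 kN·m.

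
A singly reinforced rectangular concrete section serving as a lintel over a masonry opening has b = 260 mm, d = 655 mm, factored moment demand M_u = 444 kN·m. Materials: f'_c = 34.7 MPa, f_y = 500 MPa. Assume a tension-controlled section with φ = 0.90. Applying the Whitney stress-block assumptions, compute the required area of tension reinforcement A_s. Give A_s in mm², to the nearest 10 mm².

M_n = M_u/φ = 444/0.90 = 493.333 kN·m.
With M_n = 0.85 f'_c a b (d − a/2), solve the quadratic for a:
a = d − √(d² − 2M_n/(0.85 f'_c b)) = 655 − √(655² − 2 × 493.333×10⁶/(0.85 × 34.7 × 260)) = 106.95 mm.
A_s = 0.85 f'_c a b / f_y = 0.85 × 34.7 × 106.95 × 260 / 500 = 1640.3 mm².

A_s ≈ 1640 mm²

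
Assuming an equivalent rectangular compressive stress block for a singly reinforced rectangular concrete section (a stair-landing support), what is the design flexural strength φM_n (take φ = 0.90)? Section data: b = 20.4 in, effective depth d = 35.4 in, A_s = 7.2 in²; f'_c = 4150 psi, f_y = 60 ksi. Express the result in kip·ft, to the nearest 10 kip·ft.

T = A_s f_y = 7.2 × 60 = 432 kips.
a = T/(0.85 f'_c b) = 432/(0.85 × 4.15 × 20.4) = 6.003 in.
M_n = T(d − a/2) = 432 × (35.4 − 3.0015) = 13996.2 kip·in = 13996.2/12 = 1166.35 kip·ft.
φM_n = 0.90 × 1166.35 = 1049.72 kip·ft.

φM_n ≈ 1050 kip·ft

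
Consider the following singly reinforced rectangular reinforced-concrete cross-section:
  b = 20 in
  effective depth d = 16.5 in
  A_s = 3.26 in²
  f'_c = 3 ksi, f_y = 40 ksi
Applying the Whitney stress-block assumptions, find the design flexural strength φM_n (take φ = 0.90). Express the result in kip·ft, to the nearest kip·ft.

T = A_s f_y = 3.26 × 40 = 130.4 kips.
a = T/(0.85 f'_c b) = 130.4/(0.85 × 3 × 20) = 2.557 in.
M_n = T(d − a/2) = 130.4 × (16.5 − 1.2785) = 1984.9 kip·in = 1984.9/12 = 165.41 kip·ft.
φM_n = 0.90 × 165.41 = 148.87 kip·ft.

φM_n ≈ 149 kip·ft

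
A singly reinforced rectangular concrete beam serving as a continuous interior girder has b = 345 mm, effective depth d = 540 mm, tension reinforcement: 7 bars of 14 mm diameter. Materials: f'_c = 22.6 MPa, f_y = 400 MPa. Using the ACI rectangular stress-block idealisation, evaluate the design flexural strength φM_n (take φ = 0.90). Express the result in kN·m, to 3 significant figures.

φM_n ≈ 197 kN·m

A_s = 7 × 154 = 1078 mm².
T = A_s f_y = 1078 × 400 = 431200 N = 431.2 kN.
From C = T: a = T/(0.85 f'_c b) = 431200/(0.85 × 22.6 × 345) = 65.06 mm.
M_n = T(d − a/2) = 431.2 kN × (540 − 32.53) mm = 218.82 kN·m.
φM_n = 0.90 × 218.82 = 196.94 kN·m.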